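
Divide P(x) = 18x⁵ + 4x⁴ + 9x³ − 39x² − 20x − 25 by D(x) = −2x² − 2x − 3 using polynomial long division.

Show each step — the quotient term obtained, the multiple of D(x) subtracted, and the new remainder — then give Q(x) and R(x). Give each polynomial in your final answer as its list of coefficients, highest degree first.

Step 1: lead(18x⁵ + 4x⁴ + 9x³ − 39x² − 20x − 25) ÷ lead(D) = 18x⁵ ÷ −2x² = −9x³. Subtract (−9x³)·D = 18x⁵ + 18x⁴ + 27x³. Remainder: −14x⁴ − 18x³ − 39x² − 20x − 25.
Step 2: lead(−14x⁴ − 18x³ − 39x² − 20x − 25) ÷ lead(D) = −14x⁴ ÷ −2x² = 7x². Subtract (7x²)·D = −14x⁴ − 14x³ − 21x². Remainder: −4x³ − 18x² − 20x − 25.
Step 3: lead(−4x³ − 18x² − 20x − 25) ÷ lead(D) = −4x³ ÷ −2x² = 2x. Subtract (2x)·D = −4x³ − 4x² − 6x. Remainder: −14x² − 14x − 25.
Step 4: lead(−14x² − 14x − 25) ÷ lead(D) = −14x² ÷ −2x² = 7. Subtract (7)·D = −14x² − 14x − 21. Remainder: −4.

Q = [-9, 7, 2, 7]; R = [-4]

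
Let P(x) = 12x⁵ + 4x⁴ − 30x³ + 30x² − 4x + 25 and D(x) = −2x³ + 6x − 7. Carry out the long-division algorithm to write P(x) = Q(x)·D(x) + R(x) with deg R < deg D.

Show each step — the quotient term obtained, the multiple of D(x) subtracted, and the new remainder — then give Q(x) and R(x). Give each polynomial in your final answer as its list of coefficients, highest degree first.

Q = [-6, -2, -3]; R = [4]

Step 1: lead(12x⁵ + 4x⁴ − 30x³ + 30x² − 4x + 25) ÷ lead(D) = 12x⁵ ÷ −2x³ = −6x². Subtract (−6x²)·D = 12x⁵ − 36x³ + 42x². Remainder: 4x⁴ + 6x³ − 12x² − 4x + 25.
Step 2: lead(4x⁴ + 6x³ − 12x² − 4x + 25) ÷ lead(D) = 4x⁴ ÷ −2x³ = −2x. Subtract (−2x)·D = 4x⁴ − 12x² + 14x. Remainder: 6x³ − 18x + 25.
Step 3: lead(6x³ − 18x + 25) ÷ lead(D) = 6x³ ÷ −2x³ = −3. Subtract (−3)·D = 6x³ − 18x + 21. Remainder: 4.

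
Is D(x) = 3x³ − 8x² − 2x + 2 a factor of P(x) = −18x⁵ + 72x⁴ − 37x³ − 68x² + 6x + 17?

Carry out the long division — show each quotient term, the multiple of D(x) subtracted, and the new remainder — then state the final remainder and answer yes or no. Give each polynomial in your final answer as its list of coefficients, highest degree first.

Step 1: lead(−18x⁵ + 72x⁴ − 37x³ − 68x² + 6x + 17) ÷ lead(D) = −18x⁵ ÷ 3x³ = −6x². Subtract (−6x²)·D = −18x⁵ + 48x⁴ + 12x³ − 12x². Remainder: 24x⁴ − 49x³ − 56x² + 6x + 17.
Step 2: lead(24x⁴ − 49x³ − 56x² + 6x + 17) ÷ lead(D) = 24x⁴ ÷ 3x³ = 8x. Subtract (8x)·D = 24x⁴ − 64x³ − 16x² + 16x. Remainder: 15x³ − 40x² − 10x + 17.
Step 3: lead(15x³ − 40x² − 10x + 17) ÷ lead(D) = 15x³ ÷ 3x³ = 5. Subtract (5)·D = 15x³ − 40x² − 10x + 10. Remainder: 7.

R = [7], so D(x) is not a factor of P(x). no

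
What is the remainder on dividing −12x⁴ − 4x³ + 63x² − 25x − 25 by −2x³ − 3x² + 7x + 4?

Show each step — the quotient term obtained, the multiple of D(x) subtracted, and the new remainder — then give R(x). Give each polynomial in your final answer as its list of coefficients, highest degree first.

Step 1: lead(−12x⁴ − 4x³ + 63x² − 25x − 25) ÷ lead(D) = −12x⁴ ÷ −2x³ = 6x. Subtract (6x)·D = −12x⁴ − 18x³ + 42x² + 24x. Remainder: 14x³ + 21x² − 49x − 25.
Step 2: lead(14x³ + 21x² − 49x − 25) ÷ lead(D) = 14x³ ÷ −2x³ = −7. Subtract (−7)·D = 14x³ + 21x² − 49x − 28. Remainder: 3.

R = [3]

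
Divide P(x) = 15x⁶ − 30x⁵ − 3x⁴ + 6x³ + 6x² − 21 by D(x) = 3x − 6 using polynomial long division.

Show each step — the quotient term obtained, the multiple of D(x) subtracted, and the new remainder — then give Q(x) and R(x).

Q(x) = 5x⁵ − x³ + 2x + 4; R(x) = 3

Step 1: lead(15x⁶ − 30x⁵ − 3x⁴ + 6x³ + 6x² − 21) ÷ lead(D) = 15x⁶ ÷ 3x = 5x⁵. Subtract (5x⁵)·D = 15x⁶ − 30x⁵. Remainder: −3x⁴ + 6x³ + 6x² − 21.
Step 2: lead(−3x⁴ + 6x³ + 6x² − 21) ÷ lead(D) = −3x⁴ ÷ 3x = −x³. Subtract (−x³)·D = −3x⁴ + 6x³. Remainder: 6x² − 21.
Step 3: lead(6x² − 21) ÷ lead(D) = 6x² ÷ 3x = 2x. Subtract (2x)·D = 6x² − 12x. Remainder: 12x − 21.
Step 4: lead(12x − 21) ÷ lead(D) = 12x ÷ 3x = 4. Subtract (4)·D = 12x − 24. Remainder: 3.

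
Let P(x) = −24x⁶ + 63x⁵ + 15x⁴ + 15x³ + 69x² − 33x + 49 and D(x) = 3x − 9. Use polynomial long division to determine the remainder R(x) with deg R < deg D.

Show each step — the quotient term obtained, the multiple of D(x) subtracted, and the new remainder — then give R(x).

Step 1: lead(−24x⁶ + 63x⁵ + 15x⁴ + 15x³ + 69x² − 33x + 49) ÷ lead(D) = −24x⁶ ÷ 3x = −8x⁵. Subtract (−8x⁵)·D = −24x⁶ + 72x⁵. Remainder: −9x⁵ + 15x⁴ + 15x³ + 69x² − 33x + 49.
Step 2: lead(−9x⁵ + 15x⁴ + 15x³ + 69x² − 33x + 49) ÷ lead(D) = −9x⁵ ÷ 3x = −3x⁴. Subtract (−3x⁴)·D = −9x⁵ + 27x⁴. Remainder: −12x⁴ + 15x³ + 69x² − 33x + 49.
Step 3: lead(−12x⁴ + 15x³ + 69x² − 33x + 49) ÷ lead(D) = −12x⁴ ÷ 3x = −4x³. Subtract (−4x³)·D = −12x⁴ + 36x³. Remainder: −21x³ + 69x² − 33x + 49.
Step 4: lead(−21x³ + 69x² − 33x + 49) ÷ lead(D) = −21x³ ÷ 3x = −7x². Subtract (−7x²)·D = −21x³ + 63x². Remainder: 6x² − 33x + 49.
Step 5: lead(6x² − 33x + 49) ÷ lead(D) = 6x² ÷ 3x = 2x. Subtract (2x)·D = 6x² − 18x. Remainder: −15x + 49.
Step 6: lead(−15x + 49) ÷ lead(D) = −15x ÷ 3x = −5. Subtract (−5)·D = −15x + 45. Remainder: 4.

R(x) = 4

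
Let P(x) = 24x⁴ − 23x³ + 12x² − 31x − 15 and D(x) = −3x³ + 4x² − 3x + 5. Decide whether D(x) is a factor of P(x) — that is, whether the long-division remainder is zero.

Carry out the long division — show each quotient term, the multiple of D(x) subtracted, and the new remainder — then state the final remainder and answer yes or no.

Step 1: lead(24x⁴ − 23x³ + 12x² − 31x − 15) ÷ lead(D) = 24x⁴ ÷ −3x³ = −8x. Subtract (−8x)·D = 24x⁴ − 32x³ + 24x² − 40x. Remainder: 9x³ − 12x² + 9x − 15.
Step 2: lead(9x³ − 12x² + 9x − 15) ÷ lead(D) = 9x³ ÷ −3x³ = −3. Subtract (−3)·D = 9x³ − 12x² + 9x − 15. Remainder: 0.

R(x) = 0, so D(x) is a factor of P(x). yes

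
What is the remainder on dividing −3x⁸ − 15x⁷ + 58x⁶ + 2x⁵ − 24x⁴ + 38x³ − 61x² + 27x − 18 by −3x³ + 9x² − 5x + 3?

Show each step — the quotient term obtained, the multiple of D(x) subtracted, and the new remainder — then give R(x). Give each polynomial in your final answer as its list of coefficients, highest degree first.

Step 1: lead(−3x⁸ − 15x⁷ + 58x⁶ + 2x⁵ − 24x⁴ + 38x³ − 61x² + 27x − 18) ÷ lead(D) = −3x⁸ ÷ −3x³ = x⁵. Subtract (x⁵)·D = −3x⁸ + 9x⁷ − 5x⁶ + 3x⁵. Remainder: −24x⁷ + 63x⁶ − x⁵ − 24x⁴ + 38x³ − 61x² + 27x − 18.
Step 2: lead(−24x⁷ + 63x⁶ − x⁵ − 24x⁴ + 38x³ − 61x² + 27x − 18) ÷ lead(D) = −24x⁷ ÷ −3x³ = 8x⁴. Subtract (8x⁴)·D = −24x⁷ + 72x⁶ − 40x⁵ + 24x⁴. Remainder: −9x⁶ + 39x⁵ − 48x⁴ + 38x³ − 61x² + 27x − 18.
Step 3: lead(−9x⁶ + 39x⁵ − 48x⁴ + 38x³ − 61x² + 27x − 18) ÷ lead(D) = −9x⁶ ÷ −3x³ = 3x³. Subtract (3x³)·D = −9x⁶ + 27x⁵ − 15x⁴ + 9x³. Remainder: 12x⁵ − 33x⁴ + 29x³ − 61x² + 27x − 18.
Step 4: lead(12x⁵ − 33x⁴ + 29x³ − 61x² + 27x − 18) ÷ lead(D) = 12x⁵ ÷ −3x³ = −4x². Subtract (−4x²)·D = 12x⁵ − 36x⁴ + 20x³ − 12x². Remainder: 3x⁴ + 9x³ − 49x² + 27x − 18.
Step 5: lead(3x⁴ + 9x³ − 49x² + 27x − 18) ÷ lead(D) = 3x⁴ ÷ −3x³ = −x. Subtract (−x)·D = 3x⁴ − 9x³ + 5x² − 3x. Remainder: 18x³ − 54x² + 30x − 18.
Step 6: lead(18x³ − 54x² + 30x − 18) ÷ lead(D) = 18x³ ÷ −3x³ = −6. Subtract (−6)·D = 18x³ − 54x² + 30x − 18. Remainder: 0.

R = [0]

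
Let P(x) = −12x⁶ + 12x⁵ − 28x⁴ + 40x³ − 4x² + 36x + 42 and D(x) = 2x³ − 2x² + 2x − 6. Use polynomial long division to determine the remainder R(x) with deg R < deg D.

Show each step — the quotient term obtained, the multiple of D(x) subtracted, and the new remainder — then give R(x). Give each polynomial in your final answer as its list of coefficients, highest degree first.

Step 1: lead(−12x⁶ + 12x⁵ − 28x⁴ + 40x³ − 4x² + 36x + 42) ÷ lead(D) = −12x⁶ ÷ 2x³ = −6x³. Subtract (−6x³)·D = −12x⁶ + 12x⁵ − 12x⁴ + 36x³. Remainder: −16x⁴ + 4x³ − 4x² + 36x + 42.
Step 2: lead(−16x⁴ + 4x³ − 4x² + 36x + 42) ÷ lead(D) = −16x⁴ ÷ 2x³ = −8x. Subtract (−8x)·D = −16x⁴ + 16x³ − 16x² + 48x. Remainder: −12x³ + 12x² − 12x + 42.
Step 3: lead(−12x³ + 12x² − 12x + 42) ÷ lead(D) = −12x³ ÷ 2x³ = −6. Subtract (−6)·D = −12x³ + 12x² − 12x + 36. Remainder: 6.

R = [6]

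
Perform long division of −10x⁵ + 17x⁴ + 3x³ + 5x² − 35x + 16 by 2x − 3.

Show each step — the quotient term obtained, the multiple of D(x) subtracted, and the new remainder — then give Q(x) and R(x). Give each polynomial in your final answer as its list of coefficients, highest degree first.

Q = [-5, 1, 3, 7, -7]; R = [-5]

Step 1: lead(−10x⁵ + 17x⁴ + 3x³ + 5x² − 35x + 16) ÷ lead(D) = −10x⁵ ÷ 2x = −5x⁴. Subtract (−5x⁴)·D = −10x⁵ + 15x⁴. Remainder: 2x⁴ + 3x³ + 5x² − 35x + 16.
Step 2: lead(2x⁴ + 3x³ + 5x² − 35x + 16) ÷ lead(D) = 2x⁴ ÷ 2x = x³. Subtract (x³)·D = 2x⁴ − 3x³. Remainder: 6x³ + 5x² − 35x + 16.
Step 3: lead(6x³ + 5x² − 35x + 16) ÷ lead(D) = 6x³ ÷ 2x = 3x². Subtract (3x²)·D = 6x³ − 9x². Remainder: 14x² − 35x + 16.
Step 4: lead(14x² − 35x + 16) ÷ lead(D) = 14x² ÷ 2x = 7x. Subtract (7x)·D = 14x² − 21x. Remainder: −14x + 16.
Step 5: lead(−14x + 16) ÷ lead(D) = −14x ÷ 2x = −7. Subtract (−7)·D = −14x + 21. Remainder: −5.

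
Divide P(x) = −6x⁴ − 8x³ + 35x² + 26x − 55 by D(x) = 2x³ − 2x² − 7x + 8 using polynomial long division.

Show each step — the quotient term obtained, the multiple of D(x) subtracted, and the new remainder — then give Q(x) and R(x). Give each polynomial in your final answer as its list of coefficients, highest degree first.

Step 1: lead(−6x⁴ − 8x³ + 35x² + 26x − 55) ÷ lead(D) = −6x⁴ ÷ 2x³ = −3x. Subtract (−3x)·D = −6x⁴ + 6x³ + 21x² − 24x. Remainder: −14x³ + 14x² + 50x − 55.
Step 2: lead(−14x³ + 14x² + 50x − 55) ÷ lead(D) = −14x³ ÷ 2x³ = −7. Subtract (−7)·D = −14x³ + 14x² + 49x − 56. Remainder: x + 1.

Q = [-3, -7]; R = [1, 1]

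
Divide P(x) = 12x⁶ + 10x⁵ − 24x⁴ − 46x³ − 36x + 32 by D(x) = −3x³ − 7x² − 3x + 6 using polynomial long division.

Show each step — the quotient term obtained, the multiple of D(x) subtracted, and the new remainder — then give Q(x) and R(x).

Step 1: lead(12x⁶ + 10x⁵ − 24x⁴ − 46x³ − 36x + 32) ÷ lead(D) = 12x⁶ ÷ −3x³ = −4x³. Subtract (−4x³)·D = 12x⁶ + 28x⁵ + 12x⁴ − 24x³. Remainder: −18x⁵ − 36x⁴ − 22x³ − 36x + 32.
Step 2: lead(−18x⁵ − 36x⁴ − 22x³ − 36x + 32) ÷ lead(D) = −18x⁵ ÷ −3x³ = 6x². Subtract (6x²)·D = −18x⁵ − 42x⁴ − 18x³ + 36x². Remainder: 6x⁴ − 4x³ − 36x² − 36x + 32.
Step 3: lead(6x⁴ − 4x³ − 36x² − 36x + 32) ÷ lead(D) = 6x⁴ ÷ −3x³ = −2x. Subtract (−2x)·D = 6x⁴ + 14x³ + 6x² − 12x. Remainder: −18x³ − 42x² − 24x + 32.
Step 4: lead(−18x³ − 42x² − 24x + 32) ÷ lead(D) = −18x³ ÷ −3x³ = 6. Subtract (6)·D = −18x³ − 42x² − 18x + 36. Remainder: −6x − 4.

Q(x) = −4x³ + 6x² − 2x + 6; R(x) = −6x − 4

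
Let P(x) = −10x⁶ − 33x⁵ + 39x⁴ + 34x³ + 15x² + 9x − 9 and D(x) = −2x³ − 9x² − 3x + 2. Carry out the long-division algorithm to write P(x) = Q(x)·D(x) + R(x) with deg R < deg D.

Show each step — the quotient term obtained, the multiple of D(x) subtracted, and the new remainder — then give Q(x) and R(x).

Step 1: lead(−10x⁶ − 33x⁵ + 39x⁴ + 34x³ + 15x² + 9x − 9) ÷ lead(D) = −10x⁶ ÷ −2x³ = 5x³. Subtract (5x³)·D = −10x⁶ − 45x⁵ − 15x⁴ + 10x³. Remainder: 12x⁵ + 54x⁴ + 24x³ + 15x² + 9x − 9.
Step 2: lead(12x⁵ + 54x⁴ + 24x³ + 15x² + 9x − 9) ÷ lead(D) = 12x⁵ ÷ −2x³ = −6x². Subtract (−6x²)·D = 12x⁵ + 54x⁴ + 18x³ − 12x². Remainder: 6x³ + 27x² + 9x − 9.
Step 3: lead(6x³ + 27x² + 9x − 9) ÷ lead(D) = 6x³ ÷ −2x³ = −3. Subtract (−3)·D = 6x³ + 27x² + 9x − 6. Remainder: −3.

Q(x) = 5x³ − 6x² − 3; R(x) = −3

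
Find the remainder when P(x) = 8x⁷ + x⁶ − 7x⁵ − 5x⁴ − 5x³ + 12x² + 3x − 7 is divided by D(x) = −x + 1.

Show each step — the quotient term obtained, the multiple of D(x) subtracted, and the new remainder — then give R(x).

R(x) = 0

Step 1: lead(8x⁷ + x⁶ − 7x⁵ − 5x⁴ − 5x³ + 12x² + 3x − 7) ÷ lead(D) = 8x⁷ ÷ −x = −8x⁶. Subtract (−8x⁶)·D = 8x⁷ − 8x⁶. Remainder: 9x⁶ − 7x⁵ − 5x⁴ − 5x³ + 12x² + 3x − 7.
Step 2: lead(9x⁶ − 7x⁵ − 5x⁴ − 5x³ + 12x² + 3x − 7) ÷ lead(D) = 9x⁶ ÷ −x = −9x⁵. Subtract (−9x⁵)·D = 9x⁶ − 9x⁵. Remainder: 2x⁵ − 5x⁴ − 5x³ + 12x² + 3x − 7.
Step 3: lead(2x⁵ − 5x⁴ − 5x³ + 12x² + 3x − 7) ÷ lead(D) = 2x⁵ ÷ −x = −2x⁴. Subtract (−2x⁴)·D = 2x⁵ − 2x⁴. Remainder: −3x⁴ − 5x³ + 12x² + 3x − 7.
Step 4: lead(−3x⁴ − 5x³ + 12x² + 3x − 7) ÷ lead(D) = −3x⁴ ÷ −x = 3x³. Subtract (3x³)·D = −3x⁴ + 3x³. Remainder: −8x³ + 12x² + 3x − 7.
Step 5: lead(−8x³ + 12x² + 3x − 7) ÷ lead(D) = −8x³ ÷ −x = 8x². Subtract (8x²)·D = −8x³ + 8x². Remainder: 4x² + 3x − 7.
Step 6: lead(4x² + 3x − 7) ÷ lead(D) = 4x² ÷ −x = −4x. Subtract (−4x)·D = 4x² − 4x. Remainder: 7x − 7.
Step 7: lead(7x − 7) ÷ lead(D) = 7x ÷ −x = −7. Subtract (−7)·D = 7x − 7. Remainder: 0.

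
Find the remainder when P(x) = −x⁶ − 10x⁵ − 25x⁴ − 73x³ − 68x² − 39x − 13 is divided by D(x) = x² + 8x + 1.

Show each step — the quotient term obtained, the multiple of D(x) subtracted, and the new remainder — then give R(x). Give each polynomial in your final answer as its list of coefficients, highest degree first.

R = [-9]

Step 1: lead(−x⁶ − 10x⁵ − 25x⁴ − 73x³ − 68x² − 39x − 13) ÷ lead(D) = −x⁶ ÷ x² = −x⁴. Subtract (−x⁴)·D = −x⁶ − 8x⁵ − x⁴. Remainder: −2x⁵ − 24x⁴ − 73x³ − 68x² − 39x − 13.
Step 2: lead(−2x⁵ − 24x⁴ − 73x³ − 68x² − 39x − 13) ÷ lead(D) = −2x⁵ ÷ x² = −2x³. Subtract (−2x³)·D = −2x⁵ − 16x⁴ − 2x³. Remainder: −8x⁴ − 71x³ − 68x² − 39x − 13.
Step 3: lead(−8x⁴ − 71x³ − 68x² − 39x − 13) ÷ lead(D) = −8x⁴ ÷ x² = −8x². Subtract (−8x²)·D = −8x⁴ − 64x³ − 8x². Remainder: −7x³ − 60x² − 39x − 13.
Step 4: lead(−7x³ − 60x² − 39x − 13) ÷ lead(D) = −7x³ ÷ x² = −7x. Subtract (−7x)·D = −7x³ − 56x² − 7x. Remainder: −4x² − 32x − 13.
Step 5: lead(−4x² − 32x − 13) ÷ lead(D) = −4x² ÷ x² = −4. Subtract (−4)·D = −4x² − 32x − 4. Remainder: −9.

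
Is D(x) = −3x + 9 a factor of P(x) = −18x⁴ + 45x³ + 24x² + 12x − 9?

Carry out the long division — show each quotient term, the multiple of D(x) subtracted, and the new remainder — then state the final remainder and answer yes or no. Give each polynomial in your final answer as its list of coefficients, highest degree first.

R = [0], so D(x) is a factor of P(x). yes

Step 1: lead(−18x⁴ + 45x³ + 24x² + 12x − 9) ÷ lead(D) = −18x⁴ ÷ −3x = 6x³. Subtract (6x³)·D = −18x⁴ + 54x³. Remainder: −9x³ + 24x² + 12x − 9.
Step 2: lead(−9x³ + 24x² + 12x − 9) ÷ lead(D) = −9x³ ÷ −3x = 3x². Subtract (3x²)·D = −9x³ + 27x². Remainder: −3x² + 12x − 9.
Step 3: lead(−3x² + 12x − 9) ÷ lead(D) = −3x² ÷ −3x = x. Subtract (x)·D = −3x² + 9x. Remainder: 3x − 9.
Step 4: lead(3x − 9) ÷ lead(D) = 3x ÷ −3x = −1. Subtract (−1)·D = 3x − 9. Remainder: 0.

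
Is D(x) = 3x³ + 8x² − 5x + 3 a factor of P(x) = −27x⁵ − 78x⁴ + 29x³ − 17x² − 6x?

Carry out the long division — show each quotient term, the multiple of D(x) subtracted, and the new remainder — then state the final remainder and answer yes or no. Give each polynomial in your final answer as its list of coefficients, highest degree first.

R = [0], so D(x) is a factor of P(x). yes

Step 1: lead(−27x⁵ − 78x⁴ + 29x³ − 17x² − 6x) ÷ lead(D) = −27x⁵ ÷ 3x³ = −9x². Subtract (−9x²)·D = −27x⁵ − 72x⁴ + 45x³ − 27x². Remainder: −6x⁴ − 16x³ + 10x² − 6x.
Step 2: lead(−6x⁴ − 16x³ + 10x² − 6x) ÷ lead(D) = −6x⁴ ÷ 3x³ = −2x. Subtract (−2x)·D = −6x⁴ − 16x³ + 10x² − 6x. Remainder: 0.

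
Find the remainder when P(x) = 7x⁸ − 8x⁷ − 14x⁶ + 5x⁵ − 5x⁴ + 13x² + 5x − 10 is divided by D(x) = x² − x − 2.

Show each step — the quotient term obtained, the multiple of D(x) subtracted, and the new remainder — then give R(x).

R(x) = 5x − 6

Step 1: lead(7x⁸ − 8x⁷ − 14x⁶ + 5x⁵ − 5x⁴ + 13x² + 5x − 10) ÷ lead(D) = 7x⁸ ÷ x² = 7x⁶. Subtract (7x⁶)·D = 7x⁸ − 7x⁷ − 14x⁶. Remainder: −x⁷ + 5x⁵ − 5x⁴ + 13x² + 5x − 10.
Step 2: lead(−x⁷ + 5x⁵ − 5x⁴ + 13x² + 5x − 10) ÷ lead(D) = −x⁷ ÷ x² = −x⁵. Subtract (−x⁵)·D = −x⁷ + x⁶ + 2x⁵. Remainder: −x⁶ + 3x⁵ − 5x⁴ + 13x² + 5x − 10.
Step 3: lead(−x⁶ + 3x⁵ − 5x⁴ + 13x² + 5x − 10) ÷ lead(D) = −x⁶ ÷ x² = −x⁴. Subtract (−x⁴)·D = −x⁶ + x⁵ + 2x⁴. Remainder: 2x⁵ − 7x⁴ + 13x² + 5x − 10.
Step 4: lead(2x⁵ − 7x⁴ + 13x² + 5x − 10) ÷ lead(D) = 2x⁵ ÷ x² = 2x³. Subtract (2x³)·D = 2x⁵ − 2x⁴ − 4x³. Remainder: −5x⁴ + 4x³ + 13x² + 5x − 10.
Step 5: lead(−5x⁴ + 4x³ + 13x² + 5x − 10) ÷ lead(D) = −5x⁴ ÷ x² = −5x². Subtract (−5x²)·D = −5x⁴ + 5x³ + 10x². Remainder: −x³ + 3x² + 5x − 10.
Step 6: lead(−x³ + 3x² + 5x − 10) ÷ lead(D) = −x³ ÷ x² = −x. Subtract (−x)·D = −x³ + x² + 2x. Remainder: 2x² + 3x − 10.
Step 7: lead(2x² + 3x − 10) ÷ lead(D) = 2x² ÷ x² = 2. Subtract (2)·D = 2x² − 2x − 4. Remainder: 5x − 6.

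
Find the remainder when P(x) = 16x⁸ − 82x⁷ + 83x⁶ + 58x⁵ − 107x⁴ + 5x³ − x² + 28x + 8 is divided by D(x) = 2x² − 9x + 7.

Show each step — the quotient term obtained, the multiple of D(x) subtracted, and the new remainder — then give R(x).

Step 1: lead(16x⁸ − 82x⁷ + 83x⁶ + 58x⁵ − 107x⁴ + 5x³ − x² + 28x + 8) ÷ lead(D) = 16x⁸ ÷ 2x² = 8x⁶. Subtract (8x⁶)·D = 16x⁸ − 72x⁷ + 56x⁶. Remainder: −10x⁷ + 27x⁶ + 58x⁵ − 107x⁴ + 5x³ − x² + 28x + 8.
Step 2: lead(−10x⁷ + 27x⁶ + 58x⁵ − 107x⁴ + 5x³ − x² + 28x + 8) ÷ lead(D) = −10x⁷ ÷ 2x² = −5x⁵. Subtract (−5x⁵)·D = −10x⁷ + 45x⁶ − 35x⁵. Remainder: −18x⁶ + 93x⁵ − 107x⁴ + 5x³ − x² + 28x + 8.
Step 3: lead(−18x⁶ + 93x⁵ − 107x⁴ + 5x³ − x² + 28x + 8) ÷ lead(D) = −18x⁶ ÷ 2x² = −9x⁴. Subtract (−9x⁴)·D = −18x⁶ + 81x⁵ − 63x⁴. Remainder: 12x⁵ − 44x⁴ + 5x³ − x² + 28x + 8.
Step 4: lead(12x⁵ − 44x⁴ + 5x³ − x² + 28x + 8) ÷ lead(D) = 12x⁵ ÷ 2x² = 6x³. Subtract (6x³)·D = 12x⁵ − 54x⁴ + 42x³. Remainder: 10x⁴ − 37x³ − x² + 28x + 8.
Step 5: lead(10x⁴ − 37x³ − x² + 28x + 8) ÷ lead(D) = 10x⁴ ÷ 2x² = 5x². Subtract (5x²)·D = 10x⁴ − 45x³ + 35x². Remainder: 8x³ − 36x² + 28x + 8.
Step 6: lead(8x³ − 36x² + 28x + 8) ÷ lead(D) = 8x³ ÷ 2x² = 4x. Subtract (4x)·D = 8x³ − 36x² + 28x. Remainder: 8.

R(x) = 8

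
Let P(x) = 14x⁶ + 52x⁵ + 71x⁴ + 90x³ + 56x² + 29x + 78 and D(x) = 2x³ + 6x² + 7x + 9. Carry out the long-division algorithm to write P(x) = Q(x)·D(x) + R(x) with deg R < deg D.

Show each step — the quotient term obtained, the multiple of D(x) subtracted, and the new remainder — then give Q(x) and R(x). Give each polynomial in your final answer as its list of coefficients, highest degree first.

Step 1: lead(14x⁶ + 52x⁵ + 71x⁴ + 90x³ + 56x² + 29x + 78) ÷ lead(D) = 14x⁶ ÷ 2x³ = 7x³. Subtract (7x³)·D = 14x⁶ + 42x⁵ + 49x⁴ + 63x³. Remainder: 10x⁵ + 22x⁴ + 27x³ + 56x² + 29x + 78.
Step 2: lead(10x⁵ + 22x⁴ + 27x³ + 56x² + 29x + 78) ÷ lead(D) = 10x⁵ ÷ 2x³ = 5x². Subtract (5x²)·D = 10x⁵ + 30x⁴ + 35x³ + 45x². Remainder: −8x⁴ − 8x³ + 11x² + 29x + 78.
Step 3: lead(−8x⁴ − 8x³ + 11x² + 29x + 78) ÷ lead(D) = −8x⁴ ÷ 2x³ = −4x. Subtract (−4x)·D = −8x⁴ − 24x³ − 28x² − 36x. Remainder: 16x³ + 39x² + 65x + 78.
Step 4: lead(16x³ + 39x² + 65x + 78) ÷ lead(D) = 16x³ ÷ 2x³ = 8. Subtract (8)·D = 16x³ + 48x² + 56x + 72. Remainder: −9x² + 9x + 6.

Q = [7, 5, -4, 8]; R = [-9, 9, 6]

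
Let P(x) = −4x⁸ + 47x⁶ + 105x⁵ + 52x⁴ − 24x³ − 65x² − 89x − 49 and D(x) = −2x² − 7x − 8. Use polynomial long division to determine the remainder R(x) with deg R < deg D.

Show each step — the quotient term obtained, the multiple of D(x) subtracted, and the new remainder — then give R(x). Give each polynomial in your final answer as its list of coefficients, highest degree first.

Step 1: lead(−4x⁸ + 47x⁶ + 105x⁵ + 52x⁴ − 24x³ − 65x² − 89x − 49) ÷ lead(D) = −4x⁸ ÷ −2x² = 2x⁶. Subtract (2x⁶)·D = −4x⁸ − 14x⁷ − 16x⁶. Remainder: 14x⁷ + 63x⁶ + 105x⁵ + 52x⁴ − 24x³ − 65x² − 89x − 49.
Step 2: lead(14x⁷ + 63x⁶ + 105x⁵ + 52x⁴ − 24x³ − 65x² − 89x − 49) ÷ lead(D) = 14x⁷ ÷ −2x² = −7x⁵. Subtract (−7x⁵)·D = 14x⁷ + 49x⁶ + 56x⁵. Remainder: 14x⁶ + 49x⁵ + 52x⁴ − 24x³ − 65x² − 89x − 49.
Step 3: lead(14x⁶ + 49x⁵ + 52x⁴ − 24x³ − 65x² − 89x − 49) ÷ lead(D) = 14x⁶ ÷ −2x² = −7x⁴. Subtract (−7x⁴)·D = 14x⁶ + 49x⁵ + 56x⁴. Remainder: −4x⁴ − 24x³ − 65x² − 89x − 49.
Step 4: lead(−4x⁴ − 24x³ − 65x² − 89x − 49) ÷ lead(D) = −4x⁴ ÷ −2x² = 2x². Subtract (2x²)·D = −4x⁴ − 14x³ − 16x². Remainder: −10x³ − 49x² − 89x − 49.
Step 5: lead(−10x³ − 49x² − 89x − 49) ÷ lead(D) = −10x³ ÷ −2x² = 5x. Subtract (5x)·D = −10x³ − 35x² − 40x. Remainder: −14x² − 49x − 49.
Step 6: lead(−14x² − 49x − 49) ÷ lead(D) = −14x² ÷ −2x² = 7. Subtract (7)·D = −14x² − 49x − 56. Remainder: 7.

R = [7]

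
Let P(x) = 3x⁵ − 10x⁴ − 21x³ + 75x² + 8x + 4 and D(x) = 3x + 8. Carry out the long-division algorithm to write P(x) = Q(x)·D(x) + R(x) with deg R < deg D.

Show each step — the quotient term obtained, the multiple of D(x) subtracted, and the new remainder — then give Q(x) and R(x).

Q(x) = x⁴ − 6x³ + 9x² + x; R(x) = 4

Step 1: lead(3x⁵ − 10x⁴ − 21x³ + 75x² + 8x + 4) ÷ lead(D) = 3x⁵ ÷ 3x = x⁴. Subtract (x⁴)·D = 3x⁵ + 8x⁴. Remainder: −18x⁴ − 21x³ + 75x² + 8x + 4.
Step 2: lead(−18x⁴ − 21x³ + 75x² + 8x + 4) ÷ lead(D) = −18x⁴ ÷ 3x = −6x³. Subtract (−6x³)·D = −18x⁴ − 48x³. Remainder: 27x³ + 75x² + 8x + 4.
Step 3: lead(27x³ + 75x² + 8x + 4) ÷ lead(D) = 27x³ ÷ 3x = 9x². Subtract (9x²)·D = 27x³ + 72x². Remainder: 3x² + 8x + 4.
Step 4: lead(3x² + 8x + 4) ÷ lead(D) = 3x² ÷ 3x = x. Subtract (x)·D = 3x² + 8x. Remainder: 4.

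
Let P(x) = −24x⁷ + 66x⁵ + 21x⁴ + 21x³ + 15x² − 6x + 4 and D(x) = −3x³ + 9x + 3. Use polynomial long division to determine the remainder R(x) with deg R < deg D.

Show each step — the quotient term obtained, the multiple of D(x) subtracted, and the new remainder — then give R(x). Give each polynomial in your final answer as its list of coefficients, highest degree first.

R = [7]

Step 1: lead(−24x⁷ + 66x⁵ + 21x⁴ + 21x³ + 15x² − 6x + 4) ÷ lead(D) = −24x⁷ ÷ −3x³ = 8x⁴. Subtract (8x⁴)·D = −24x⁷ + 72x⁵ + 24x⁴. Remainder: −6x⁵ − 3x⁴ + 21x³ + 15x² − 6x + 4.
Step 2: lead(−6x⁵ − 3x⁴ + 21x³ + 15x² − 6x + 4) ÷ lead(D) = −6x⁵ ÷ −3x³ = 2x². Subtract (2x²)·D = −6x⁵ + 18x³ + 6x². Remainder: −3x⁴ + 3x³ + 9x² − 6x + 4.
Step 3: lead(−3x⁴ + 3x³ + 9x² − 6x + 4) ÷ lead(D) = −3x⁴ ÷ −3x³ = x. Subtract (x)·D = −3x⁴ + 9x² + 3x. Remainder: 3x³ − 9x + 4.
Step 4: lead(3x³ − 9x + 4) ÷ lead(D) = 3x³ ÷ −3x³ = −1. Subtract (−1)·D = 3x³ − 9x − 3. Remainder: 7.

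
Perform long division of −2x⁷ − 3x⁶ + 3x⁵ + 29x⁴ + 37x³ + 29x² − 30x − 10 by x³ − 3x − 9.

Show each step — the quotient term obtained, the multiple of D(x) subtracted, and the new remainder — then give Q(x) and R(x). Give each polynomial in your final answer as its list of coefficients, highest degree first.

Step 1: lead(−2x⁷ − 3x⁶ + 3x⁵ + 29x⁴ + 37x³ + 29x² − 30x − 10) ÷ lead(D) = −2x⁷ ÷ x³ = −2x⁴. Subtract (−2x⁴)·D = −2x⁷ + 6x⁵ + 18x⁴. Remainder: −3x⁶ − 3x⁵ + 11x⁴ + 37x³ + 29x² − 30x − 10.
Step 2: lead(−3x⁶ − 3x⁵ + 11x⁴ + 37x³ + 29x² − 30x − 10) ÷ lead(D) = −3x⁶ ÷ x³ = −3x³. Subtract (−3x³)·D = −3x⁶ + 9x⁴ + 27x³. Remainder: −3x⁵ + 2x⁴ + 10x³ + 29x² − 30x − 10.
Step 3: lead(−3x⁵ + 2x⁴ + 10x³ + 29x² − 30x − 10) ÷ lead(D) = −3x⁵ ÷ x³ = −3x². Subtract (−3x²)·D = −3x⁵ + 9x³ + 27x². Remainder: 2x⁴ + x³ + 2x² − 30x − 10.
Step 4: lead(2x⁴ + x³ + 2x² − 30x − 10) ÷ lead(D) = 2x⁴ ÷ x³ = 2x. Subtract (2x)·D = 2x⁴ − 6x² − 18x. Remainder: x³ + 8x² − 12x − 10.
Step 5: lead(x³ + 8x² − 12x − 10) ÷ lead(D) = x³ ÷ x³ = 1. Subtract (1)·D = x³ − 3x − 9. Remainder: 8x² − 9x − 1.

Q = [-2, -3, -3, 2, 1]; R = [8, -9, -1]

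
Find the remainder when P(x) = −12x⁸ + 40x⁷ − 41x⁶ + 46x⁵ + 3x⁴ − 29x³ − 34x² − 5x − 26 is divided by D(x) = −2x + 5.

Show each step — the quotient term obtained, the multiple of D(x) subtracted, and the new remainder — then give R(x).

Step 1: lead(−12x⁸ + 40x⁷ − 41x⁶ + 46x⁵ + 3x⁴ − 29x³ − 34x² − 5x − 26) ÷ lead(D) = −12x⁸ ÷ −2x = 6x⁷. Subtract (6x⁷)·D = −12x⁸ + 30x⁷. Remainder: 10x⁷ − 41x⁶ + 46x⁵ + 3x⁴ − 29x³ − 34x² − 5x − 26.
Step 2: lead(10x⁷ − 41x⁶ + 46x⁵ + 3x⁴ − 29x³ − 34x² − 5x − 26) ÷ lead(D) = 10x⁷ ÷ −2x = −5x⁶. Subtract (−5x⁶)·D = 10x⁷ − 25x⁶. Remainder: −16x⁶ + 46x⁵ + 3x⁴ − 29x³ − 34x² − 5x − 26.
Step 3: lead(−16x⁶ + 46x⁵ + 3x⁴ − 29x³ − 34x² − 5x − 26) ÷ lead(D) = −16x⁶ ÷ −2x = 8x⁵. Subtract (8x⁵)·D = −16x⁶ + 40x⁵. Remainder: 6x⁵ + 3x⁴ − 29x³ − 34x² − 5x − 26.
Step 4: lead(6x⁵ + 3x⁴ − 29x³ − 34x² − 5x − 26) ÷ lead(D) = 6x⁵ ÷ −2x = −3x⁴. Subtract (−3x⁴)·D = 6x⁵ − 15x⁴. Remainder: 18x⁴ − 29x³ − 34x² − 5x − 26.
Step 5: lead(18x⁴ − 29x³ − 34x² − 5x − 26) ÷ lead(D) = 18x⁴ ÷ −2x = −9x³. Subtract (−9x³)·D = 18x⁴ − 45x³. Remainder: 16x³ − 34x² − 5x − 26.
Step 6: lead(16x³ − 34x² − 5x − 26) ÷ lead(D) = 16x³ ÷ −2x = −8x². Subtract (−8x²)·D = 16x³ − 40x². Remainder: 6x² − 5x − 26.
Step 7: lead(6x² − 5x − 26) ÷ lead(D) = 6x² ÷ −2x = −3x. Subtract (−3x)·D = 6x² − 15x. Remainder: 10x − 26.
Step 8: lead(10x − 26) ÷ lead(D) = 10x ÷ −2x = −5. Subtract (−5)·D = 10x − 25. Remainder: −1.

R(x) = −1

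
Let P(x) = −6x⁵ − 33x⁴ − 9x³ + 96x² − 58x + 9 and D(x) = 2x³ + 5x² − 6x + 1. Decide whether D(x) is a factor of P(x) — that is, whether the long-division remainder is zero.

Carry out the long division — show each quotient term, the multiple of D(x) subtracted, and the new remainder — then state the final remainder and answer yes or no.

R(x) = 5x, so D(x) is not a factor of P(x). no

Step 1: lead(−6x⁵ − 33x⁴ − 9x³ + 96x² − 58x + 9) ÷ lead(D) = −6x⁵ ÷ 2x³ = −3x². Subtract (−3x²)·D = −6x⁵ − 15x⁴ + 18x³ − 3x². Remainder: −18x⁴ − 27x³ + 99x² − 58x + 9.
Step 2: lead(−18x⁴ − 27x³ + 99x² − 58x + 9) ÷ lead(D) = −18x⁴ ÷ 2x³ = −9x. Subtract (−9x)·D = −18x⁴ − 45x³ + 54x² − 9x. Remainder: 18x³ + 45x² − 49x + 9.
Step 3: lead(18x³ + 45x² − 49x + 9) ÷ lead(D) = 18x³ ÷ 2x³ = 9. Subtract (9)·D = 18x³ + 45x² − 54x + 9. Remainder: 5x.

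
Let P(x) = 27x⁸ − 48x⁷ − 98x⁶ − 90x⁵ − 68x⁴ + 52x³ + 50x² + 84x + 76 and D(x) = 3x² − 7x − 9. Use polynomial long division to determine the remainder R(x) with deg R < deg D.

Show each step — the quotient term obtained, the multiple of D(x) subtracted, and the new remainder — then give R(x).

Step 1: lead(27x⁸ − 48x⁷ − 98x⁶ − 90x⁵ − 68x⁴ + 52x³ + 50x² + 84x + 76) ÷ lead(D) = 27x⁸ ÷ 3x² = 9x⁶. Subtract (9x⁶)·D = 27x⁸ − 63x⁷ − 81x⁶. Remainder: 15x⁷ − 17x⁶ − 90x⁵ − 68x⁴ + 52x³ + 50x² + 84x + 76.
Step 2: lead(15x⁷ − 17x⁶ − 90x⁵ − 68x⁴ + 52x³ + 50x² + 84x + 76) ÷ lead(D) = 15x⁷ ÷ 3x² = 5x⁵. Subtract (5x⁵)·D = 15x⁷ − 35x⁶ − 45x⁵. Remainder: 18x⁶ − 45x⁵ − 68x⁴ + 52x³ + 50x² + 84x + 76.
Step 3: lead(18x⁶ − 45x⁵ − 68x⁴ + 52x³ + 50x² + 84x + 76) ÷ lead(D) = 18x⁶ ÷ 3x² = 6x⁴. Subtract (6x⁴)·D = 18x⁶ − 42x⁵ − 54x⁴. Remainder: −3x⁵ − 14x⁴ + 52x³ + 50x² + 84x + 76.
Step 4: lead(−3x⁵ − 14x⁴ + 52x³ + 50x² + 84x + 76) ÷ lead(D) = −3x⁵ ÷ 3x² = −x³. Subtract (−x³)·D = −3x⁵ + 7x⁴ + 9x³. Remainder: −21x⁴ + 43x³ + 50x² + 84x + 76.
Step 5: lead(−21x⁴ + 43x³ + 50x² + 84x + 76) ÷ lead(D) = −21x⁴ ÷ 3x² = −7x². Subtract (−7x²)·D = −21x⁴ + 49x³ + 63x². Remainder: −6x³ − 13x² + 84x + 76.
Step 6: lead(−6x³ − 13x² + 84x + 76) ÷ lead(D) = −6x³ ÷ 3x² = −2x. Subtract (−2x)·D = −6x³ + 14x² + 18x. Remainder: −27x² + 66x + 76.
Step 7: lead(−27x² + 66x + 76) ÷ lead(D) = −27x² ÷ 3x² = −9. Subtract (−9)·D = −27x² + 63x + 81. Remainder: 3x − 5.

R(x) = 3x − 5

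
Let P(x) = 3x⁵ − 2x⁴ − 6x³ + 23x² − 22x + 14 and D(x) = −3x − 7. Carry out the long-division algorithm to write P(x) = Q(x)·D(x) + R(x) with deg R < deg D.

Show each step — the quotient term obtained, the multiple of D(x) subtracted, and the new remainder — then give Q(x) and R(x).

Q(x) = −x⁴ + 3x³ − 5x² + 4x − 2; R(x) = 0

Step 1: lead(3x⁵ − 2x⁴ − 6x³ + 23x² − 22x + 14) ÷ lead(D) = 3x⁵ ÷ −3x = −x⁴. Subtract (−x⁴)·D = 3x⁵ + 7x⁴. Remainder: −9x⁴ − 6x³ + 23x² − 22x + 14.
Step 2: lead(−9x⁴ − 6x³ + 23x² − 22x + 14) ÷ lead(D) = −9x⁴ ÷ −3x = 3x³. Subtract (3x³)·D = −9x⁴ − 21x³. Remainder: 15x³ + 23x² − 22x + 14.
Step 3: lead(15x³ + 23x² − 22x + 14) ÷ lead(D) = 15x³ ÷ −3x = −5x². Subtract (−5x²)·D = 15x³ + 35x². Remainder: −12x² − 22x + 14.
Step 4: lead(−12x² − 22x + 14) ÷ lead(D) = −12x² ÷ −3x = 4x. Subtract (4x)·D = −12x² − 28x. Remainder: 6x + 14.
Step 5: lead(6x + 14) ÷ lead(D) = 6x ÷ −3x = −2. Subtract (−2)·D = 6x + 14. Remainder: 0.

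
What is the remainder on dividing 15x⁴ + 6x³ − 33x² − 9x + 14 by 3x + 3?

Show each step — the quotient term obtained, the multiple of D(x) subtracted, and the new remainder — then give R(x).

R(x) = −1

Step 1: lead(15x⁴ + 6x³ − 33x² − 9x + 14) ÷ lead(D) = 15x⁴ ÷ 3x = 5x³. Subtract (5x³)·D = 15x⁴ + 15x³. Remainder: −9x³ − 33x² − 9x + 14.
Step 2: lead(−9x³ − 33x² − 9x + 14) ÷ lead(D) = −9x³ ÷ 3x = −3x². Subtract (−3x²)·D = −9x³ − 9x². Remainder: −24x² − 9x + 14.
Step 3: lead(−24x² − 9x + 14) ÷ lead(D) = −24x² ÷ 3x = −8x. Subtract (−8x)·D = −24x² − 24x. Remainder: 15x + 14.
Step 4: lead(15x + 14) ÷ lead(D) = 15x ÷ 3x = 5. Subtract (5)·D = 15x + 15. Remainder: −1.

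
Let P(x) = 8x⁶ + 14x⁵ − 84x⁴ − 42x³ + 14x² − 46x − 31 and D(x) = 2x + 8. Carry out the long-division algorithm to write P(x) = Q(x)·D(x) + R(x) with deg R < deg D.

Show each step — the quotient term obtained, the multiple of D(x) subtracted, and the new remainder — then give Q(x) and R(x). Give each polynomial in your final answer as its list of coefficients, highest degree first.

Q = [4, -9, -6, 3, -5, -3]; R = [-7]

Step 1: lead(8x⁶ + 14x⁵ − 84x⁴ − 42x³ + 14x² − 46x − 31) ÷ lead(D) = 8x⁶ ÷ 2x = 4x⁵. Subtract (4x⁵)·D = 8x⁶ + 32x⁵. Remainder: −18x⁵ − 84x⁴ − 42x³ + 14x² − 46x − 31.
Step 2: lead(−18x⁵ − 84x⁴ − 42x³ + 14x² − 46x − 31) ÷ lead(D) = −18x⁵ ÷ 2x = −9x⁴. Subtract (−9x⁴)·D = −18x⁵ − 72x⁴. Remainder: −12x⁴ − 42x³ + 14x² − 46x − 31.
Step 3: lead(−12x⁴ − 42x³ + 14x² − 46x − 31) ÷ lead(D) = −12x⁴ ÷ 2x = −6x³. Subtract (−6x³)·D = −12x⁴ − 48x³. Remainder: 6x³ + 14x² − 46x − 31.
Step 4: lead(6x³ + 14x² − 46x − 31) ÷ lead(D) = 6x³ ÷ 2x = 3x². Subtract (3x²)·D = 6x³ + 24x². Remainder: −10x² − 46x − 31.
Step 5: lead(−10x² − 46x − 31) ÷ lead(D) = −10x² ÷ 2x = −5x. Subtract (−5x)·D = −10x² − 40x. Remainder: −6x − 31.
Step 6: lead(−6x − 31) ÷ lead(D) = −6x ÷ 2x = −3. Subtract (−3)·D = −6x − 24. Remainder: −7.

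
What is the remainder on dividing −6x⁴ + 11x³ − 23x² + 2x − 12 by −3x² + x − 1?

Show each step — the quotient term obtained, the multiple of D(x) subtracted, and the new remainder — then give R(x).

Step 1: lead(−6x⁴ + 11x³ − 23x² + 2x − 12) ÷ lead(D) = −6x⁴ ÷ −3x² = 2x². Subtract (2x²)·D = −6x⁴ + 2x³ − 2x². Remainder: 9x³ − 21x² + 2x − 12.
Step 2: lead(9x³ − 21x² + 2x − 12) ÷ lead(D) = 9x³ ÷ −3x² = −3x. Subtract (−3x)·D = 9x³ − 3x² + 3x. Remainder: −18x² − x − 12.
Step 3: lead(−18x² − x − 12) ÷ lead(D) = −18x² ÷ −3x² = 6. Subtract (6)·D = −18x² + 6x − 6. Remainder: −7x − 6.

R(x) = −7x − 6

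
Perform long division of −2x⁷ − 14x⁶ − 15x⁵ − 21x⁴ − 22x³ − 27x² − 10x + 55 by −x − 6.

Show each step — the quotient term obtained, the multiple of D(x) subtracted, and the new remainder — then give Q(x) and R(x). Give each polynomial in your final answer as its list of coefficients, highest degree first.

Step 1: lead(−2x⁷ − 14x⁶ − 15x⁵ − 21x⁴ − 22x³ − 27x² − 10x + 55) ÷ lead(D) = −2x⁷ ÷ −x = 2x⁶. Subtract (2x⁶)·D = −2x⁷ − 12x⁶. Remainder: −2x⁶ − 15x⁵ − 21x⁴ − 22x³ − 27x² − 10x + 55.
Step 2: lead(−2x⁶ − 15x⁵ − 21x⁴ − 22x³ − 27x² − 10x + 55) ÷ lead(D) = −2x⁶ ÷ −x = 2x⁵. Subtract (2x⁵)·D = −2x⁶ − 12x⁵. Remainder: −3x⁵ − 21x⁴ − 22x³ − 27x² − 10x + 55.
Step 3: lead(−3x⁵ − 21x⁴ − 22x³ − 27x² − 10x + 55) ÷ lead(D) = −3x⁵ ÷ −x = 3x⁴. Subtract (3x⁴)·D = −3x⁵ − 18x⁴. Remainder: −3x⁴ − 22x³ − 27x² − 10x + 55.
Step 4: lead(−3x⁴ − 22x³ − 27x² − 10x + 55) ÷ lead(D) = −3x⁴ ÷ −x = 3x³. Subtract (3x³)·D = −3x⁴ − 18x³. Remainder: −4x³ − 27x² − 10x + 55.
Step 5: lead(−4x³ − 27x² − 10x + 55) ÷ lead(D) = −4x³ ÷ −x = 4x². Subtract (4x²)·D = −4x³ − 24x². Remainder: −3x² − 10x + 55.
Step 6: lead(−3x² − 10x + 55) ÷ lead(D) = −3x² ÷ −x = 3x. Subtract (3x)·D = −3x² − 18x. Remainder: 8x + 55.
Step 7: lead(8x + 55) ÷ lead(D) = 8x ÷ −x = −8. Subtract (−8)·D = 8x + 48. Remainder: 7.

Q = [2, 2, 3, 3, 4, 3, -8]; R = [7]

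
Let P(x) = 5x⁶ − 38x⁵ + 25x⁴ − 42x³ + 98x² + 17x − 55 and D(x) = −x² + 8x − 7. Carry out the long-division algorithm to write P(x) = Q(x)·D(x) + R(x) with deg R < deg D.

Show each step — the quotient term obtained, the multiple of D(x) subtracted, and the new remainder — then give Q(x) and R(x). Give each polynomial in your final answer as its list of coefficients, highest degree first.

Q = [-5, -2, -6, 8, 8]; R = [9, 1]

Step 1: lead(5x⁶ − 38x⁵ + 25x⁴ − 42x³ + 98x² + 17x − 55) ÷ lead(D) = 5x⁶ ÷ −x² = −5x⁴. Subtract (−5x⁴)·D = 5x⁶ − 40x⁵ + 35x⁴. Remainder: 2x⁵ − 10x⁴ − 42x³ + 98x² + 17x − 55.
Step 2: lead(2x⁵ − 10x⁴ − 42x³ + 98x² + 17x − 55) ÷ lead(D) = 2x⁵ ÷ −x² = −2x³. Subtract (−2x³)·D = 2x⁵ − 16x⁴ + 14x³. Remainder: 6x⁴ − 56x³ + 98x² + 17x − 55.
Step 3: lead(6x⁴ − 56x³ + 98x² + 17x − 55) ÷ lead(D) = 6x⁴ ÷ −x² = −6x². Subtract (−6x²)·D = 6x⁴ − 48x³ + 42x². Remainder: −8x³ + 56x² + 17x − 55.
Step 4: lead(−8x³ + 56x² + 17x − 55) ÷ lead(D) = −8x³ ÷ −x² = 8x. Subtract (8x)·D = −8x³ + 64x² − 56x. Remainder: −8x² + 73x − 55.
Step 5: lead(−8x² + 73x − 55) ÷ lead(D) = −8x² ÷ −x² = 8. Subtract (8)·D = −8x² + 64x − 56. Remainder: 9x + 1.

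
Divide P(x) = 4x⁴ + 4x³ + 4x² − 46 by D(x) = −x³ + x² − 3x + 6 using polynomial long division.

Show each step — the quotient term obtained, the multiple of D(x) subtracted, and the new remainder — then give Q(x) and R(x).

Q(x) = −4x − 8; R(x) = 2

Step 1: lead(4x⁴ + 4x³ + 4x² − 46) ÷ lead(D) = 4x⁴ ÷ −x³ = −4x. Subtract (−4x)·D = 4x⁴ − 4x³ + 12x² − 24x. Remainder: 8x³ − 8x² + 24x − 46.
Step 2: lead(8x³ − 8x² + 24x − 46) ÷ lead(D) = 8x³ ÷ −x³ = −8. Subtract (−8)·D = 8x³ − 8x² + 24x − 48. Remainder: 2.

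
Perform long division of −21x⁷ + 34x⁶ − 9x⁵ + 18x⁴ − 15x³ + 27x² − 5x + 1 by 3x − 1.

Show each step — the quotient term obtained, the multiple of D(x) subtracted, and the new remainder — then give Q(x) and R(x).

Step 1: lead(−21x⁷ + 34x⁶ − 9x⁵ + 18x⁴ − 15x³ + 27x² − 5x + 1) ÷ lead(D) = −21x⁷ ÷ 3x = −7x⁶. Subtract (−7x⁶)·D = −21x⁷ + 7x⁶. Remainder: 27x⁶ − 9x⁵ + 18x⁴ − 15x³ + 27x² − 5x + 1.
Step 2: lead(27x⁶ − 9x⁵ + 18x⁴ − 15x³ + 27x² − 5x + 1) ÷ lead(D) = 27x⁶ ÷ 3x = 9x⁵. Subtract (9x⁵)·D = 27x⁶ − 9x⁵. Remainder: 18x⁴ − 15x³ + 27x² − 5x + 1.
Step 3: lead(18x⁴ − 15x³ + 27x² − 5x + 1) ÷ lead(D) = 18x⁴ ÷ 3x = 6x³. Subtract (6x³)·D = 18x⁴ − 6x³. Remainder: −9x³ + 27x² − 5x + 1.
Step 4: lead(−9x³ + 27x² − 5x + 1) ÷ lead(D) = −9x³ ÷ 3x = −3x². Subtract (−3x²)·D = −9x³ + 3x². Remainder: 24x² − 5x + 1.
Step 5: lead(24x² − 5x + 1) ÷ lead(D) = 24x² ÷ 3x = 8x. Subtract (8x)·D = 24x² − 8x. Remainder: 3x + 1.
Step 6: lead(3x + 1) ÷ lead(D) = 3x ÷ 3x = 1. Subtract (1)·D = 3x − 1. Remainder: 2.

Q(x) = −7x⁶ + 9x⁵ + 6x³ − 3x² + 8x + 1; R(x) = 2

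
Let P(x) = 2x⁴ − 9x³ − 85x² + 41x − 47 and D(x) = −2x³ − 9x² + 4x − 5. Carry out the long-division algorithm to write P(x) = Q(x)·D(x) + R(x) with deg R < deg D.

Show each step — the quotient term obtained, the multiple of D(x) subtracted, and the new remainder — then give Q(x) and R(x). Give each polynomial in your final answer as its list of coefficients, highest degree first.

Step 1: lead(2x⁴ − 9x³ − 85x² + 41x − 47) ÷ lead(D) = 2x⁴ ÷ −2x³ = −x. Subtract (−x)·D = 2x⁴ + 9x³ − 4x² + 5x. Remainder: −18x³ − 81x² + 36x − 47.
Step 2: lead(−18x³ − 81x² + 36x − 47) ÷ lead(D) = −18x³ ÷ −2x³ = 9. Subtract (9)·D = −18x³ − 81x² + 36x − 45. Remainder: −2.

Q = [-1, 9]; R = [-2]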